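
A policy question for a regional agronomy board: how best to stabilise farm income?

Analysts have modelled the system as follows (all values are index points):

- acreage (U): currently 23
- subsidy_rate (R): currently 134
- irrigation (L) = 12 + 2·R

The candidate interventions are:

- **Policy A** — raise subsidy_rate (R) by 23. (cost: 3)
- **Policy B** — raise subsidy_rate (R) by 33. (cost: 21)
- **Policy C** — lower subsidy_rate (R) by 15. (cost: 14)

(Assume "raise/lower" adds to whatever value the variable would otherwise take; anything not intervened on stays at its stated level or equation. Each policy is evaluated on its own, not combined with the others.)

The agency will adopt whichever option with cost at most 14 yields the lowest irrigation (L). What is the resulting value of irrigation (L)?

Policy A (R + 23):
  R = 134 + 23 = 157
  L = 12 + 2·157 = 326
Policy C (R − 15):
  R = 134 − 15 = 119
  L = 12 + 2·119 = 250
Comparing — Policy A: L=326, Policy C: L=250. Lowest is 250 (Policy C).

250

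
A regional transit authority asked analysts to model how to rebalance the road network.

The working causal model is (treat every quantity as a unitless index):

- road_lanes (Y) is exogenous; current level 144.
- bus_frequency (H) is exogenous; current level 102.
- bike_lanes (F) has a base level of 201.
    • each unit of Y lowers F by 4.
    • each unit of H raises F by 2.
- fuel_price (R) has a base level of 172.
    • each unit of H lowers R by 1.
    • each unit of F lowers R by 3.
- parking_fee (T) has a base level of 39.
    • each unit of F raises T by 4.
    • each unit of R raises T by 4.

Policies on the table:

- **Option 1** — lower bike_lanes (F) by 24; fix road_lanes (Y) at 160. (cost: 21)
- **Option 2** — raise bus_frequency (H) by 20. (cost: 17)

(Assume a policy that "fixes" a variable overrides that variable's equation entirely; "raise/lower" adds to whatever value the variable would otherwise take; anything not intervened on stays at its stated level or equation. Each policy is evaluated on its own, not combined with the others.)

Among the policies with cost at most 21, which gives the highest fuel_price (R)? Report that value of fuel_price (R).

847

Option 1 (F − 24, Y := 160):
  Y = 160
  H = 102
  F = 201 − 4·160 + 2·102 (−24 from intervention) = -259
  R = 172 − 102 − 3·(-259) = 847
Option 2 (H + 20):
  Y = 144
  H = 102 + 20 = 122
  F = 201 − 4·144 + 2·122 = -131
  R = 172 − 122 − 3·(-131) = 443
Comparing — Option 1: R=847, Option 2: R=443. Highest is 847 (Option 1).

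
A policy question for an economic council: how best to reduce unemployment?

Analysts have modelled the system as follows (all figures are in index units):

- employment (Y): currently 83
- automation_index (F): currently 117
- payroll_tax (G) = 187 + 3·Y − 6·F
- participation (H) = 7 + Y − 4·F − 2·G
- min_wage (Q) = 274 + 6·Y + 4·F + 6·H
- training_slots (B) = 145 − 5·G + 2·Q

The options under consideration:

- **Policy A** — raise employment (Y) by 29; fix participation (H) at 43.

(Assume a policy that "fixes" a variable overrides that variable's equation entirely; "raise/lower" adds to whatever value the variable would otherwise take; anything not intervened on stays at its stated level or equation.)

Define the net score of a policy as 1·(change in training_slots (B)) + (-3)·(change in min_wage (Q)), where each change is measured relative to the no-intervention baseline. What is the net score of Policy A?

57

Baseline:
  Y = 83
  F = 117
  G = 187 + 3·83 − 6·117 = -266
  H = 7 + 83 − 4·117 − 2·(-266) = 154
  Q = 274 + 6·83 + 4·117 + 6·154 = 2164
  B = 145 − 5·(-266) + 2·2164 = 5803
Policy A (Y + 29, H := 43):
  Y = 83 + 29 = 112
  F = 117
  G = 187 + 3·112 − 6·117 = -179
  H = 43
  Q = 274 + 6·112 + 4·117 + 6·43 = 1672
  B = 145 − 5·(-179) + 2·1672 = 4384
ΔB = 4384 − 5803 = -1419; ΔQ = 1672 − 2164 = -492
Score = 1·(-1419) + (-3)·(-492) = 57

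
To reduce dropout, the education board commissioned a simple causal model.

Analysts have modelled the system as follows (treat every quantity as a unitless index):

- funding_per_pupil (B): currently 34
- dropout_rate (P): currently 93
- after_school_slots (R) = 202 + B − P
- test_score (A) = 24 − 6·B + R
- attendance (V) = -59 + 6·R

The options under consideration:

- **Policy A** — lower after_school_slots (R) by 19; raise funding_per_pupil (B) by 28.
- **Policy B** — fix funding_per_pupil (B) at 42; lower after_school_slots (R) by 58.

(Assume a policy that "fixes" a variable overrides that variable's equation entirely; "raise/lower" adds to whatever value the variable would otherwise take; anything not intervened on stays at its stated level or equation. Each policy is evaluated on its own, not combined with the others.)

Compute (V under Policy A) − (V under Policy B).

354

Policy A (R − 19, B + 28):
  B = 34 + 28 = 62
  P = 93
  R = 202 + 62 − 93 (−19 from intervention) = 152
  V = -59 + 6·152 = 853
Policy B (B := 42, R − 58):
  B = 42
  P = 93
  R = 202 + 42 − 93 (−58 from intervention) = 93
  V = -59 + 6·93 = 499
V: 853 − 499 = 354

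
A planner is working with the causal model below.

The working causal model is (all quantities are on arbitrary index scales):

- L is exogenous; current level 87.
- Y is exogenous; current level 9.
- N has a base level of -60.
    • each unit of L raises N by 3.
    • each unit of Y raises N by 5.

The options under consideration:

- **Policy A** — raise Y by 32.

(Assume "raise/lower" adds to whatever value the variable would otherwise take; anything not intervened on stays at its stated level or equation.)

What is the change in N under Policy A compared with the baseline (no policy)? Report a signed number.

160

Baseline:
  L = 87
  Y = 9
  N = -60 + 3·87 + 5·9 = 246
Policy A (Y + 32):
  L = 87
  Y = 9 + 32 = 41
  N = -60 + 3·87 + 5·41 = 406
Change in N: 406 − 246 = 160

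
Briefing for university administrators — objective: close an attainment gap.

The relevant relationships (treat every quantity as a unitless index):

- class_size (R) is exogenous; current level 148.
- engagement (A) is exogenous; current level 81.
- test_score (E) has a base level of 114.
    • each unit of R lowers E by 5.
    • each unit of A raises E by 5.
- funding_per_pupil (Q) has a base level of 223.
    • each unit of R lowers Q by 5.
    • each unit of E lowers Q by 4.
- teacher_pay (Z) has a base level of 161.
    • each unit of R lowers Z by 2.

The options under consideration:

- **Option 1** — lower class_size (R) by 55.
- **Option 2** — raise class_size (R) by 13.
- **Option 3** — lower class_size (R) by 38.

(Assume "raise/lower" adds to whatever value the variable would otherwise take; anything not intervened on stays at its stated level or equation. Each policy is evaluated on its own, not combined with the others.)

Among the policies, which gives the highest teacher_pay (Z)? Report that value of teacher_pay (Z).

Option 1 (R − 55):
  R = 148 − 55 = 93
  Z = 161 − 2·93 = -25
Option 2 (R + 13):
  R = 148 + 13 = 161
  Z = 161 − 2·161 = -161
Option 3 (R − 38):
  R = 148 − 38 = 110
  Z = 161 − 2·110 = -59
Comparing — Option 1: Z=-25, Option 2: Z=-161, Option 3: Z=-59. Highest is -25 (Option 1).

-25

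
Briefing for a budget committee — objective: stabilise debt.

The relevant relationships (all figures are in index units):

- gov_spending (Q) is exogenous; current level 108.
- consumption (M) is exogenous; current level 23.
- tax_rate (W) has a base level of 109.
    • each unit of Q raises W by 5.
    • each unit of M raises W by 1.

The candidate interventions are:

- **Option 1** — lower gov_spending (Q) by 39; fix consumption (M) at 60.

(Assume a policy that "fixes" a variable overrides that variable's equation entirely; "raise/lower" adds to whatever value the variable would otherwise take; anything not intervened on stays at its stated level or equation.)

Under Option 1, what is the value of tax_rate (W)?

514

Option 1 (Q − 39, M := 60):
  Q = 108 − 39 = 69
  M = 60
  W = 109 + 5·69 + 60 = 514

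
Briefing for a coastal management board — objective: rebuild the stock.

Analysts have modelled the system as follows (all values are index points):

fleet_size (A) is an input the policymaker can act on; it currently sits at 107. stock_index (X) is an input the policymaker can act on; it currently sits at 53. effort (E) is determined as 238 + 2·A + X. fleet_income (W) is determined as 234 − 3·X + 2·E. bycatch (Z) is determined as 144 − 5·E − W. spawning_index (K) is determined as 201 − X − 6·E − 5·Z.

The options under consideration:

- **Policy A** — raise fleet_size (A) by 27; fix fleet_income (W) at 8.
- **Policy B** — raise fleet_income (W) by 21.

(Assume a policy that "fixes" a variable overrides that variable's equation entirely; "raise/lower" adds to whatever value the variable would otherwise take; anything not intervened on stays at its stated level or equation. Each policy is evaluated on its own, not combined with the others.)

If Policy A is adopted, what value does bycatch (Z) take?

Policy A (A + 27, W := 8):
  A = 107 + 27 = 134
  X = 53
  E = 238 + 2·134 + 53 = 559
  W = 8
  Z = 144 − 5·559 − 8 = -2659

-2659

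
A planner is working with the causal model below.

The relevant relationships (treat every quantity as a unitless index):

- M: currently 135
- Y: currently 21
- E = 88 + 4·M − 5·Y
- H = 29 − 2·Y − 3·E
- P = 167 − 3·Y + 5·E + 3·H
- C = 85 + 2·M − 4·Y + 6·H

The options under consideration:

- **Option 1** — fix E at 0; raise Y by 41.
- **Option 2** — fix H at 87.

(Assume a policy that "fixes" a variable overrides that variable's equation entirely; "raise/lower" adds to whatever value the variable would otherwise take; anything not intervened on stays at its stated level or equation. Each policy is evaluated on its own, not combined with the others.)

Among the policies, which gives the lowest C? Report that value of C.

Option 1 (E := 0, Y + 41):
  M = 135
  Y = 21 + 41 = 62
  E = 0
  H = 29 − 2·62 − 3·0 = -95
  C = 85 + 2·135 − 4·62 + 6·(-95) = -463
Option 2 (H := 87):
  M = 135
  Y = 21
  E = 88 + 4·135 − 5·21 = 523
  H = 87
  C = 85 + 2·135 − 4·21 + 6·87 = 793
Comparing — Option 1: C=-463, Option 2: C=793. Lowest is -463 (Option 1).

-463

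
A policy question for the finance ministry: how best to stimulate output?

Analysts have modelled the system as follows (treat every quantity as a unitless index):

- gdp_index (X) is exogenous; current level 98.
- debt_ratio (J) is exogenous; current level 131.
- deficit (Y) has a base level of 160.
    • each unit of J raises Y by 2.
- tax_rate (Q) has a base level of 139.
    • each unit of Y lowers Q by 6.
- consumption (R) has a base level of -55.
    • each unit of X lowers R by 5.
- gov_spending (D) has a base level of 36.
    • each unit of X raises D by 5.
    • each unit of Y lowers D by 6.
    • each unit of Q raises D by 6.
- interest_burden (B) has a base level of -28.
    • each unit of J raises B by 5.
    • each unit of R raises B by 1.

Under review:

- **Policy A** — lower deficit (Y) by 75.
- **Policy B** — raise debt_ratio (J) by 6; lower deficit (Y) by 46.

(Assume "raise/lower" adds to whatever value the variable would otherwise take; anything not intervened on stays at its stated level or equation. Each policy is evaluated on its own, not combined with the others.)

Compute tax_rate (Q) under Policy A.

Policy A (Y − 75):
  J = 131
  Y = 160 + 2·131 (−75 from intervention) = 347
  Q = 139 − 6·347 = -1943

-1943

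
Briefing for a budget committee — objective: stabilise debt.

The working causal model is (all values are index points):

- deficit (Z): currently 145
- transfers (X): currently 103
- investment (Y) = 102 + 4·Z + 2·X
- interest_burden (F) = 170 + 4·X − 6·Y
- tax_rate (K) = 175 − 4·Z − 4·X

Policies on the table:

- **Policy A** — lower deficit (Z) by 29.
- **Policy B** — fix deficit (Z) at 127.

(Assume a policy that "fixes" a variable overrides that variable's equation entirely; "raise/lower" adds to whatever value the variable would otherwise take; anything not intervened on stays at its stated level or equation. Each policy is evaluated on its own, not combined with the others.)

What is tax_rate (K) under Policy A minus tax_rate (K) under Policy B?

Policy A (Z − 29):
  Z = 145 − 29 = 116
  X = 103
  K = 175 − 4·116 − 4·103 = -701
Policy B (Z := 127):
  Z = 127
  X = 103
  K = 175 − 4·127 − 4·103 = -745
K: -701 − (-745) = 44

44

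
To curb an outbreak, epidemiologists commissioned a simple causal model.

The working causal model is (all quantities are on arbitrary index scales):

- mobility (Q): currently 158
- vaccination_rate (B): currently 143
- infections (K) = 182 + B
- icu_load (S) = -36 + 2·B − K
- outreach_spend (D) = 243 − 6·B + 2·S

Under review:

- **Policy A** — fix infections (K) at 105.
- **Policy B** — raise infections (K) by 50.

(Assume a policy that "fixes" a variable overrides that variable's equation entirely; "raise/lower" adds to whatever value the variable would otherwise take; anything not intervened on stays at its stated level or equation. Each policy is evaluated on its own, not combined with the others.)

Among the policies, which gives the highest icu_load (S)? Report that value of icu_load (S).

Policy A (K := 105):
  B = 143
  K = 105
  S = -36 + 2·143 − 105 = 145
Policy B (K + 50):
  B = 143
  K = 182 + 143 (+50 from intervention) = 375
  S = -36 + 2·143 − 375 = -125
Comparing — Policy A: S=145, Policy B: S=-125. Highest is 145 (Policy A).

145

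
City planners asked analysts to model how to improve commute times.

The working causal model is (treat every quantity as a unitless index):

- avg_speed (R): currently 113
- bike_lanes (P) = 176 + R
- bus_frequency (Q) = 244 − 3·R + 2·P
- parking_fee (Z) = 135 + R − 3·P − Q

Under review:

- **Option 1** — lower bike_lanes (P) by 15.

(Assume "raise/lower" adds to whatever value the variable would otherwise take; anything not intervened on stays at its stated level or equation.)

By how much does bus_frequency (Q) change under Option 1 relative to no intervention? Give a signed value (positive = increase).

-30

Baseline:
  R = 113
  P = 176 + 113 = 289
  Q = 244 − 3·113 + 2·289 = 483
Option 1 (P − 15):
  R = 113
  P = 176 + 113 (−15 from intervention) = 274
  Q = 244 − 3·113 + 2·274 = 453
Change in Q: 453 − 483 = -30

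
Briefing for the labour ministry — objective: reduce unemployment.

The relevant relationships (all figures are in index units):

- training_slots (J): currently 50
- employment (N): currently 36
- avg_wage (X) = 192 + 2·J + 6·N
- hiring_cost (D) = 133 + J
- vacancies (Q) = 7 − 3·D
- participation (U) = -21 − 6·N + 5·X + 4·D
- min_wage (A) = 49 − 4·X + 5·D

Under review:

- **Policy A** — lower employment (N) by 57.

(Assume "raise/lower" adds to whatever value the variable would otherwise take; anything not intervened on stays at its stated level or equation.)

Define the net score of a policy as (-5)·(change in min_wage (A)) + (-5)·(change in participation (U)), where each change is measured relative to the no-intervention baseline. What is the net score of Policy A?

0

Baseline:
  J = 50
  N = 36
  X = 192 + 2·50 + 6·36 = 508
  D = 133 + 50 = 183
  U = -21 − 6·36 + 5·508 + 4·183 = 3035
  A = 49 − 4·508 + 5·183 = -1068
Policy A (N − 57):
  J = 50
  N = 36 − 57 = -21
  X = 192 + 2·50 + 6·(-21) = 166
  D = 133 + 50 = 183
  U = -21 − 6·(-21) + 5·166 + 4·183 = 1667
  A = 49 − 4·166 + 5·183 = 300
ΔA = 300 − (-1068) = 1368; ΔU = 1667 − 3035 = -1368
Score = (-5)·1368 + (-5)·(-1368) = 0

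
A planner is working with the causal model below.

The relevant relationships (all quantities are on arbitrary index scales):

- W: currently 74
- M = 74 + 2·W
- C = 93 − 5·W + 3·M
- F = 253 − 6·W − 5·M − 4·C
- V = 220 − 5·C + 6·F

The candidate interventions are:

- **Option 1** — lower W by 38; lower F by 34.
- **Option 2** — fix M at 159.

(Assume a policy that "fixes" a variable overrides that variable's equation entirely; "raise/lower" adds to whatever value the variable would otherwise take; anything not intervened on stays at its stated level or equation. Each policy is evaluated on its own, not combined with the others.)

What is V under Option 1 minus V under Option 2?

Option 1 (W − 38, F − 34):
  W = 74 − 38 = 36
  M = 74 + 2·36 = 146
  C = 93 − 5·36 + 3·146 = 351
  F = 253 − 6·36 − 5·146 − 4·351 (−34 from intervention) = -2131
  V = 220 − 5·351 + 6·(-2131) = -14321
Option 2 (M := 159):
  W = 74
  M = 159
  C = 93 − 5·74 + 3·159 = 200
  F = 253 − 6·74 − 5·159 − 4·200 = -1786
  V = 220 − 5·200 + 6·(-1786) = -11496
V: -14321 − (-11496) = -2825

-2825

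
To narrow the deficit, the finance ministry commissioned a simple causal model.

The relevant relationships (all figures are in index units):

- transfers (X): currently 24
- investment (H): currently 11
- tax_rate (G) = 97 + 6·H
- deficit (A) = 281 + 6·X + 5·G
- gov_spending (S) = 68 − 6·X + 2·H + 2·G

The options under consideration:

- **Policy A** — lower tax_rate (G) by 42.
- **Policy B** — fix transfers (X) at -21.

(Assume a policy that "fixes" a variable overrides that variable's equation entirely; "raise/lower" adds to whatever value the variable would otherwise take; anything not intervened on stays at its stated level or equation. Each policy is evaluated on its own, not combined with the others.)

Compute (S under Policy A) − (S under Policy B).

Policy A (G − 42):
  X = 24
  H = 11
  G = 97 + 6·11 (−42 from intervention) = 121
  S = 68 − 6·24 + 2·11 + 2·121 = 188
Policy B (X := -21):
  X = -21
  H = 11
  G = 97 + 6·11 = 163
  S = 68 − 6·(-21) + 2·11 + 2·163 = 542
S: 188 − 542 = -354

-354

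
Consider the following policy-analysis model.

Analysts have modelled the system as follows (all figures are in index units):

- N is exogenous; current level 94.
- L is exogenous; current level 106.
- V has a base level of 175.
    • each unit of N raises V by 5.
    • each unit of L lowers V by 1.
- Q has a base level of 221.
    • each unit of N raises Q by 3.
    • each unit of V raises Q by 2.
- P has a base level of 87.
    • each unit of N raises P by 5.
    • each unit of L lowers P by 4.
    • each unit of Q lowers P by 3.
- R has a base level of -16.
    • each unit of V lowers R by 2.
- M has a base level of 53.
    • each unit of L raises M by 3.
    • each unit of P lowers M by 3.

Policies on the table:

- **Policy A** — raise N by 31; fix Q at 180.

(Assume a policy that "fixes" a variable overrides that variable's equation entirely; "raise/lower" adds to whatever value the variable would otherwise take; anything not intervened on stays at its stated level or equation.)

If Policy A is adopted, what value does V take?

Policy A (N + 31, Q := 180):
  N = 94 + 31 = 125
  L = 106
  V = 175 + 5·125 − 106 = 694

694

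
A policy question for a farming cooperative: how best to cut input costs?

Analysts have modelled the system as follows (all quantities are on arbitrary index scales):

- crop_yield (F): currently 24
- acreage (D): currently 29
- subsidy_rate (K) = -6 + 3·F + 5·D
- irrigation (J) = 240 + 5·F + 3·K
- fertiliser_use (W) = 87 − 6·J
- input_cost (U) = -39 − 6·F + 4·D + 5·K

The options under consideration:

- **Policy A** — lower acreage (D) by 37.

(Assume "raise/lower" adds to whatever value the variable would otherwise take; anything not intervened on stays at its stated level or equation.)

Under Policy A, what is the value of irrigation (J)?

438

Policy A (D − 37):
  F = 24
  D = 29 − 37 = -8
  K = -6 + 3·24 + 5·(-8) = 26
  J = 240 + 5·24 + 3·26 = 438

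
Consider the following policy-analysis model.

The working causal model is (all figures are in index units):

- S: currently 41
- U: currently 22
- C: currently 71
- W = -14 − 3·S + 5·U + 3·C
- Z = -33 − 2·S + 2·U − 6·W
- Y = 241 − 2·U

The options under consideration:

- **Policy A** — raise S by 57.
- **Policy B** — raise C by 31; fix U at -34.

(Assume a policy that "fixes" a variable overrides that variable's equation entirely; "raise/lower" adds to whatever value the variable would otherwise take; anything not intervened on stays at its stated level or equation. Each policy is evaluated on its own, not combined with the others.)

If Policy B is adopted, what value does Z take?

Policy B (C + 31, U := -34):
  S = 41
  U = -34
  C = 71 + 31 = 102
  W = -14 − 3·41 + 5·(-34) + 3·102 = -1
  Z = -33 − 2·41 + 2·(-34) − 6·(-1) = -177

-177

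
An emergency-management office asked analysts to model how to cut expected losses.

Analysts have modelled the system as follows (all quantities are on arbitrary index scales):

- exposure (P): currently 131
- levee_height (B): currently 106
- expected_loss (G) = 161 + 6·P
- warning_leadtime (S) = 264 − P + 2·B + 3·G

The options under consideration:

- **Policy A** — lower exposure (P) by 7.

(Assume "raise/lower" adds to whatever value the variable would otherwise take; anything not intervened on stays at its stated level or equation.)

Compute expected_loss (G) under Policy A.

905

Policy A (P − 7):
  P = 131 − 7 = 124
  G = 161 + 6·124 = 905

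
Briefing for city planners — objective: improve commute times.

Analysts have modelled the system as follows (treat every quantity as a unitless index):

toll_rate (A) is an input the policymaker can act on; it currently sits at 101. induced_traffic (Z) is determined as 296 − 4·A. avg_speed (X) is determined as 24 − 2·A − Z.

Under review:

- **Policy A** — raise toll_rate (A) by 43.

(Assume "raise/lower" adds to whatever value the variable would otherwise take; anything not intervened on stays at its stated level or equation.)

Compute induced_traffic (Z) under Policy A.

Policy A (A + 43):
  A = 101 + 43 = 144
  Z = 296 − 4·144 = -280

-280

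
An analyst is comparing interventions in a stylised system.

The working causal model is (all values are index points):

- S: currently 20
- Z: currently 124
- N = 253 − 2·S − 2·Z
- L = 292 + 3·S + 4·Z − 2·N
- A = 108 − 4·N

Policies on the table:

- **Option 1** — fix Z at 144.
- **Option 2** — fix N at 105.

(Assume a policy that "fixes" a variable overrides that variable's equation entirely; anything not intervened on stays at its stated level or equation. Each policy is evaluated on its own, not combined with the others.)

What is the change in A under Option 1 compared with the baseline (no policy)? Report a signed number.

160

Baseline:
  S = 20
  Z = 124
  N = 253 − 2·20 − 2·124 = -35
  A = 108 − 4·(-35) = 248
Option 1 (Z := 144):
  S = 20
  Z = 144
  N = 253 − 2·20 − 2·144 = -75
  A = 108 − 4·(-75) = 408
Change in A: 408 − 248 = 160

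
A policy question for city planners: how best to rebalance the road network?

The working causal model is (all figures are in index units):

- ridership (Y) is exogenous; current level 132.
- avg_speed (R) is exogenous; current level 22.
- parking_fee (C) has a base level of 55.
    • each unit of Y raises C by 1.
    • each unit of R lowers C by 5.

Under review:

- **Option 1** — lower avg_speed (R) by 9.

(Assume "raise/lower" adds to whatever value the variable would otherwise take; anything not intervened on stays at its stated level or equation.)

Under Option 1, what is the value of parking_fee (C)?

Option 1 (R − 9):
  Y = 132
  R = 22 − 9 = 13
  C = 55 + 132 − 5·13 = 122

122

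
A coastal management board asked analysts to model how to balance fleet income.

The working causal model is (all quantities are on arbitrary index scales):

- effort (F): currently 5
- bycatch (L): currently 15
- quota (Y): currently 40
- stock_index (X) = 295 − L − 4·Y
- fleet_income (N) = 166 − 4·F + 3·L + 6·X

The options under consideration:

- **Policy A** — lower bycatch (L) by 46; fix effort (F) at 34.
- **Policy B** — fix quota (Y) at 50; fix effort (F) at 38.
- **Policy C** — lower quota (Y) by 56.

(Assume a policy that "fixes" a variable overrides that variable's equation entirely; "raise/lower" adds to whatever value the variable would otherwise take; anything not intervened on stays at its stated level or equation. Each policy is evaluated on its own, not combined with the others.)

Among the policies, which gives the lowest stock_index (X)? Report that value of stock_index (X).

Policy A (L − 46, F := 34):
  L = 15 − 46 = -31
  Y = 40
  X = 295 − (-31) − 4·40 = 166
Policy B (Y := 50, F := 38):
  L = 15
  Y = 50
  X = 295 − 15 − 4·50 = 80
Policy C (Y − 56):
  L = 15
  Y = 40 − 56 = -16
  X = 295 − 15 − 4·(-16) = 344
Comparing — Policy A: X=166, Policy B: X=80, Policy C: X=344. Lowest is 80 (Policy B).

80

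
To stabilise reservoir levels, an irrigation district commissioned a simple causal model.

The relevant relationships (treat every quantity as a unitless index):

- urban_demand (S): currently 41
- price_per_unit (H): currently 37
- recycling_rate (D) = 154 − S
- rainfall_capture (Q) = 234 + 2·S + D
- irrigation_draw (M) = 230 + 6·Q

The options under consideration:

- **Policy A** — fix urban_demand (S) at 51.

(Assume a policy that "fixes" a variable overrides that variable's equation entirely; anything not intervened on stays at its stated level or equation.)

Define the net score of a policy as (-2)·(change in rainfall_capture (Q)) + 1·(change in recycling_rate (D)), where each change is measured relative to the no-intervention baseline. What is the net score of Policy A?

-30

Baseline:
  S = 41
  D = 154 − 41 = 113
  Q = 234 + 2·41 + 113 = 429
Policy A (S := 51):
  S = 51
  D = 154 − 51 = 103
  Q = 234 + 2·51 + 103 = 439
ΔQ = 439 − 429 = 10; ΔD = 103 − 113 = -10
Score = (-2)·10 + 1·(-10) = -30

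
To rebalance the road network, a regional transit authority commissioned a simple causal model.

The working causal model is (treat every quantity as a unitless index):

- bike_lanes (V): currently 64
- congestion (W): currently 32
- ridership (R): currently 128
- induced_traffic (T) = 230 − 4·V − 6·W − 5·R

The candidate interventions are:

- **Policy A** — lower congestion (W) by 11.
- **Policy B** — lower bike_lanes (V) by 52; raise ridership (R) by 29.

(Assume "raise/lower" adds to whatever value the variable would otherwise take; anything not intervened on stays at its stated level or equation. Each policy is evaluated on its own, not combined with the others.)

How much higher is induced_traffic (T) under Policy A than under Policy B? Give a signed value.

3

Policy A (W − 11):
  V = 64
  W = 32 − 11 = 21
  R = 128
  T = 230 − 4·64 − 6·21 − 5·128 = -792
Policy B (V − 52, R + 29):
  V = 64 − 52 = 12
  W = 32
  R = 128 + 29 = 157
  T = 230 − 4·12 − 6·32 − 5·157 = -795
T: -792 − (-795) = 3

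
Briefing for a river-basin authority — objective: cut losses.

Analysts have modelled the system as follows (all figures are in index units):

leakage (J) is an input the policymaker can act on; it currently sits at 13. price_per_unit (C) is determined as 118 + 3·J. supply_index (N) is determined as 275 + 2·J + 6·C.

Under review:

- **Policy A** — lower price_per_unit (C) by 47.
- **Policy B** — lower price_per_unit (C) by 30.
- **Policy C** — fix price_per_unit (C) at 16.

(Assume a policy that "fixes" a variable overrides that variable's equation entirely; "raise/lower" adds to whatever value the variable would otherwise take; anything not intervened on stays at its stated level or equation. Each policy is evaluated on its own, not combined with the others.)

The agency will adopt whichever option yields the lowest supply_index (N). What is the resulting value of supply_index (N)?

Policy A (C − 47):
  J = 13
  C = 118 + 3·13 (−47 from intervention) = 110
  N = 275 + 2·13 + 6·110 = 961
Policy B (C − 30):
  J = 13
  C = 118 + 3·13 (−30 from intervention) = 127
  N = 275 + 2·13 + 6·127 = 1063
Policy C (C := 16):
  J = 13
  C = 16
  N = 275 + 2·13 + 6·16 = 397
Comparing — Policy A: N=961, Policy B: N=1063, Policy C: N=397. Lowest is 397 (Policy C).

397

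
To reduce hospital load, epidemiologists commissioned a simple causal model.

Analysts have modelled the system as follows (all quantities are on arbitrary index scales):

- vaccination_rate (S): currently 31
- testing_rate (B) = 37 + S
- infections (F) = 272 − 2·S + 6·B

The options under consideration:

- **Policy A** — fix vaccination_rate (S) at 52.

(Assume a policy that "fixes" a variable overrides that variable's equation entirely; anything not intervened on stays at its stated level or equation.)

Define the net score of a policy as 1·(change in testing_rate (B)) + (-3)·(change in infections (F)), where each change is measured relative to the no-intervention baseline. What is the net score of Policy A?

Baseline:
  S = 31
  B = 37 + 31 = 68
  F = 272 − 2·31 + 6·68 = 618
Policy A (S := 52):
  S = 52
  B = 37 + 52 = 89
  F = 272 − 2·52 + 6·89 = 702
ΔB = 89 − 68 = 21; ΔF = 702 − 618 = 84
Score = 1·21 + (-3)·84 = -231

-231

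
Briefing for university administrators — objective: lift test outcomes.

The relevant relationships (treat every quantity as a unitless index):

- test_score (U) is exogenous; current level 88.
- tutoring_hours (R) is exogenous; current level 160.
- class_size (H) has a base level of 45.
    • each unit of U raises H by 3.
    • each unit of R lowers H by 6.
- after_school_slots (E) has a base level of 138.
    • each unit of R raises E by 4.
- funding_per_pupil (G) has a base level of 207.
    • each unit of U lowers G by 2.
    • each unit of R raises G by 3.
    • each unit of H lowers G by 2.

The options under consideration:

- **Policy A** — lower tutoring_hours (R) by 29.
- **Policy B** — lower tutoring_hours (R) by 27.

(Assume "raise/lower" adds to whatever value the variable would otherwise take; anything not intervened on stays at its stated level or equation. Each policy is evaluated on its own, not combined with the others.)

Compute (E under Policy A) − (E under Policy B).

Policy A (R − 29):
  R = 160 − 29 = 131
  E = 138 + 4·131 = 662
Policy B (R − 27):
  R = 160 − 27 = 133
  E = 138 + 4·133 = 670
E: 662 − 670 = -8

-8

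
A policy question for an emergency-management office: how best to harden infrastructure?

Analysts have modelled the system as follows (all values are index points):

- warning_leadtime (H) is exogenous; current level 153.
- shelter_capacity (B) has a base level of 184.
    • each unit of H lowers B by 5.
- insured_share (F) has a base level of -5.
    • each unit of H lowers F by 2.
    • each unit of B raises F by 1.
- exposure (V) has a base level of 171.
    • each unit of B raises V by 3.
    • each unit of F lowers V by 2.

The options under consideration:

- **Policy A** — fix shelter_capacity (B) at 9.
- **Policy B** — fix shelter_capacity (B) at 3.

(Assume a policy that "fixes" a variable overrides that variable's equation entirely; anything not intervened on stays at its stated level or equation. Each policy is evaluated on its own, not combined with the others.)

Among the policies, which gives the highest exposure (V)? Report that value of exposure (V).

802

Policy A (B := 9):
  H = 153
  B = 9
  F = -5 − 2·153 + 9 = -302
  V = 171 + 3·9 − 2·(-302) = 802
Policy B (B := 3):
  H = 153
  B = 3
  F = -5 − 2·153 + 3 = -308
  V = 171 + 3·3 − 2·(-308) = 796
Comparing — Policy A: V=802, Policy B: V=796. Highest is 802 (Policy A).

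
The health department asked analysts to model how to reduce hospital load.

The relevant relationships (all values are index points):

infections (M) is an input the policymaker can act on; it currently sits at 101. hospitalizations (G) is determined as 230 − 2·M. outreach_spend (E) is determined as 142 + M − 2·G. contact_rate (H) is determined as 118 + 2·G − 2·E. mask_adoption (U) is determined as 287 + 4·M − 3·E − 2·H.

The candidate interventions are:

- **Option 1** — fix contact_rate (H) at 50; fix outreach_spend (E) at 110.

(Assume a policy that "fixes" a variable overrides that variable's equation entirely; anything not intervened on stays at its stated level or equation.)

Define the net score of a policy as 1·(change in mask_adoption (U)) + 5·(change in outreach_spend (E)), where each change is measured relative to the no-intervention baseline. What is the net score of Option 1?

Baseline:
  M = 101
  G = 230 − 2·101 = 28
  E = 142 + 101 − 2·28 = 187
  H = 118 + 2·28 − 2·187 = -200
  U = 287 + 4·101 − 3·187 − 2·(-200) = 530
Option 1 (H := 50, E := 110):
  M = 101
  G = 230 − 2·101 = 28
  E = 110
  H = 50
  U = 287 + 4·101 − 3·110 − 2·50 = 261
ΔU = 261 − 530 = -269; ΔE = 110 − 187 = -77
Score = 1·(-269) + 5·(-77) = -654

-654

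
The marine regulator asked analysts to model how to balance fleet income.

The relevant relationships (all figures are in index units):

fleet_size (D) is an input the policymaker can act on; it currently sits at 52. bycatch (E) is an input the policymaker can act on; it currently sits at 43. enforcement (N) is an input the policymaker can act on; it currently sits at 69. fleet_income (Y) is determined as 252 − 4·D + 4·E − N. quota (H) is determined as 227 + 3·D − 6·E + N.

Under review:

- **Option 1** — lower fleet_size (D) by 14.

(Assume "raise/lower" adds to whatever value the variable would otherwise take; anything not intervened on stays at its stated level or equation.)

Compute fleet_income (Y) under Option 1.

203

Option 1 (D − 14):
  D = 52 − 14 = 38
  E = 43
  N = 69
  Y = 252 − 4·38 + 4·43 − 69 = 203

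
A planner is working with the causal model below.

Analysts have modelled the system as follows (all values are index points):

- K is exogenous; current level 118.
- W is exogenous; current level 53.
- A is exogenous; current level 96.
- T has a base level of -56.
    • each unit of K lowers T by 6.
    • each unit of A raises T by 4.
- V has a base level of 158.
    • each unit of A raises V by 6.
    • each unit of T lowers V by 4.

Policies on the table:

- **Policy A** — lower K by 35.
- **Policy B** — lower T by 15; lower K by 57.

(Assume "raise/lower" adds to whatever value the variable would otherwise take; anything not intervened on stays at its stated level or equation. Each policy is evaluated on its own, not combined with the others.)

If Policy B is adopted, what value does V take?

Policy B (T − 15, K − 57):
  K = 118 − 57 = 61
  A = 96
  T = -56 − 6·61 + 4·96 (−15 from intervention) = -53
  V = 158 + 6·96 − 4·(-53) = 946

946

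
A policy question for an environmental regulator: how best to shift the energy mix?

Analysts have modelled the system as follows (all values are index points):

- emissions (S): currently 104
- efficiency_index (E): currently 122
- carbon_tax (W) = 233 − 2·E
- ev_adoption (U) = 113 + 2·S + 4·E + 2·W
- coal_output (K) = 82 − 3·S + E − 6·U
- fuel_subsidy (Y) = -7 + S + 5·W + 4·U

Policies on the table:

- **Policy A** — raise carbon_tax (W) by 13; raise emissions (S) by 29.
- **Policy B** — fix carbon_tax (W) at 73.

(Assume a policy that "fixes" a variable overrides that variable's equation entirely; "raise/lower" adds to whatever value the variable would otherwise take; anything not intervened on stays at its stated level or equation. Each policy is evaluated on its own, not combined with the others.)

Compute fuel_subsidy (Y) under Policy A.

Policy A (W + 13, S + 29):
  S = 104 + 29 = 133
  E = 122
  W = 233 − 2·122 (+13 from intervention) = 2
  U = 113 + 2·133 + 4·122 + 2·2 = 871
  Y = -7 + 133 + 5·2 + 4·871 = 3620

3620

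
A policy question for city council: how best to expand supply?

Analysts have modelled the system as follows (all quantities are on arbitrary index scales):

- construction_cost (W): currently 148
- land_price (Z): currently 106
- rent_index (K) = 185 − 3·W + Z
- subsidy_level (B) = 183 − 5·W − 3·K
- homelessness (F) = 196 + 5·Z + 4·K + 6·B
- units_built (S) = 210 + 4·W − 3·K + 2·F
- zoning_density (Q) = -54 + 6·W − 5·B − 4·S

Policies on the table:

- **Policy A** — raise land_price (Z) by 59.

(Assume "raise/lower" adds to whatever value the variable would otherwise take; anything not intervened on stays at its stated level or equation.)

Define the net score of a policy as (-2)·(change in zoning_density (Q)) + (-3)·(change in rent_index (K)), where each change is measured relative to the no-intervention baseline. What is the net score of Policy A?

Baseline:
  W = 148
  Z = 106
  K = 185 − 3·148 + 106 = -153
  B = 183 − 5·148 − 3·(-153) = -98
  F = 196 + 5·106 + 4·(-153) + 6·(-98) = -474
  S = 210 + 4·148 − 3·(-153) + 2·(-474) = 313
  Q = -54 + 6·148 − 5·(-98) − 4·313 = 72
Policy A (Z + 59):
  W = 148
  Z = 106 + 59 = 165
  K = 185 − 3·148 + 165 = -94
  B = 183 − 5·148 − 3·(-94) = -275
  F = 196 + 5·165 + 4·(-94) + 6·(-275) = -1005
  S = 210 + 4·148 − 3·(-94) + 2·(-1005) = -926
  Q = -54 + 6·148 − 5·(-275) − 4·(-926) = 5913
ΔQ = 5913 − 72 = 5841; ΔK = -94 − (-153) = 59
Score = (-2)·5841 + (-3)·59 = -11859

-11859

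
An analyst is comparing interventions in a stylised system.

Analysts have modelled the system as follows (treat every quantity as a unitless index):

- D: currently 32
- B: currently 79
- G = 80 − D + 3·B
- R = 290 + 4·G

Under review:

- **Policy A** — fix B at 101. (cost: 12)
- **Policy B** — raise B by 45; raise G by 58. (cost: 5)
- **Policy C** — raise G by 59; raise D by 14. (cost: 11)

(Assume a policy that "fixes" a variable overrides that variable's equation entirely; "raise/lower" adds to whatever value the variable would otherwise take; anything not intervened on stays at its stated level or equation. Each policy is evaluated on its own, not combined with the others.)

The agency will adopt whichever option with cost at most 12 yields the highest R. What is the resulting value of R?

Policy A (B := 101):
  D = 32
  B = 101
  G = 80 − 32 + 3·101 = 351
  R = 290 + 4·351 = 1694
Policy B (B + 45, G + 58):
  D = 32
  B = 79 + 45 = 124
  G = 80 − 32 + 3·124 (+58 from intervention) = 478
  R = 290 + 4·478 = 2202
Policy C (G + 59, D + 14):
  D = 32 + 14 = 46
  B = 79
  G = 80 − 46 + 3·79 (+59 from intervention) = 330
  R = 290 + 4·330 = 1610
Comparing — Policy A: R=1694, Policy B: R=2202, Policy C: R=1610. Highest is 2202 (Policy B).

2202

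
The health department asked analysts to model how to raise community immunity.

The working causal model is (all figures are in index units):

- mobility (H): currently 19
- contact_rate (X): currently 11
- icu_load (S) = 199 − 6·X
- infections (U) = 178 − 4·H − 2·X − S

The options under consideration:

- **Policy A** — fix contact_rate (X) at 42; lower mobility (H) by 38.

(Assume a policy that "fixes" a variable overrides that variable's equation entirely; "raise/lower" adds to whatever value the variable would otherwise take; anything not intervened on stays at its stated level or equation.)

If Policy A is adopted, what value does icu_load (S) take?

Policy A (X := 42, H − 38):
  X = 42
  S = 199 − 6·42 = -53

-53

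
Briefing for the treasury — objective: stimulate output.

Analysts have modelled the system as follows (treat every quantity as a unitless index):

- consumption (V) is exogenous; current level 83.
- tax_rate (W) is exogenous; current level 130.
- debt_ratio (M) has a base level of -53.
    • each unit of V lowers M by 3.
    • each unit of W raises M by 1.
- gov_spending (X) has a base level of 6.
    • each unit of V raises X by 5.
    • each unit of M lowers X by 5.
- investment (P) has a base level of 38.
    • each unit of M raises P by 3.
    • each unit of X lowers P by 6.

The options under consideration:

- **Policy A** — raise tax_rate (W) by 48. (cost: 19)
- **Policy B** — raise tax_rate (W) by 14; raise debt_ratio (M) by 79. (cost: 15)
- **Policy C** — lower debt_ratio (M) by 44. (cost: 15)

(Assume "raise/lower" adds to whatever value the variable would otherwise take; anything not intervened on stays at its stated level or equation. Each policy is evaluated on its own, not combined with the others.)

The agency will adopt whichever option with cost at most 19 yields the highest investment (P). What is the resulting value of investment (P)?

-5095

Policy A (W + 48):
  V = 83
  W = 130 + 48 = 178
  M = -53 − 3·83 + 178 = -124
  X = 6 + 5·83 − 5·(-124) = 1041
  P = 38 + 3·(-124) − 6·1041 = -6580
Policy B (W + 14, M + 79):
  V = 83
  W = 130 + 14 = 144
  M = -53 − 3·83 + 144 (+79 from intervention) = -79
  X = 6 + 5·83 − 5·(-79) = 816
  P = 38 + 3·(-79) − 6·816 = -5095
Policy C (M − 44):
  V = 83
  W = 130
  M = -53 − 3·83 + 130 (−44 from intervention) = -216
  X = 6 + 5·83 − 5·(-216) = 1501
  P = 38 + 3·(-216) − 6·1501 = -9616
Comparing — Policy A: P=-6580, Policy B: P=-5095, Policy C: P=-9616. Highest is -5095 (Policy B).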